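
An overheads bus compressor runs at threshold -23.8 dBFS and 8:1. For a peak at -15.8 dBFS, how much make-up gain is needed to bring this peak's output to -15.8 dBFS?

The peak compresses to -23.8 + 8/8 = -22.8 dBFS.
To reach -15.8 dBFS requires -15.8 − (-22.8) = 7 dB of make-up.

7 dB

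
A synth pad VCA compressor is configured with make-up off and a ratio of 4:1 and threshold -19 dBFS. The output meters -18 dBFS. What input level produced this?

-15 dBFS

The compressed level sits -18 − (-19) = 1 dB over threshold.
Input overshoot = R × output overshoot = 4 dB → input = -19 + 4 = -15 dBFS.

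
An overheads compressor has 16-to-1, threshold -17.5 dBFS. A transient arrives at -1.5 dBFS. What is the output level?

-16.5 dBFS

-1.5 dBFS sits 16 dB over threshold.
16:1 compression reduces that to 16/16 = 1 dB over.
So the level is -17.5 + 1 = -16.5 dBFS.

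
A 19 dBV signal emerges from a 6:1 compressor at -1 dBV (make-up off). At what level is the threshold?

Input is 24 dB above T (since output overshoot × R = input overshoot: (-1 − T)·6 = 19 − T gives T = -5 dBV).
Check: -5 + (19 − (-5))/6 = -5 + 4 = -1 dBV. ✓

-5 dBV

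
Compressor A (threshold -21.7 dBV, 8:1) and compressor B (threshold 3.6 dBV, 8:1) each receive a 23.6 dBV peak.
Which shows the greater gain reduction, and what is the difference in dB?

A, by 22.1375 dB

A: 45.3 dB over, compressed to 5.6625 dB over, so 39.6375 dB of GR.
B: 20 dB over, compressed to 2.5 dB over, so 17.5 dB of GR.
Difference: 22.1375 dB in favour of A.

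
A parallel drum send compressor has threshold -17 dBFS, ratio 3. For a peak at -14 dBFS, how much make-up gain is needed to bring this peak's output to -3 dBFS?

Without make-up, output = threshold + overshoot/3 = -17 + 1 = -16 dBFS.
Gap to target: 13 dB.

13 dB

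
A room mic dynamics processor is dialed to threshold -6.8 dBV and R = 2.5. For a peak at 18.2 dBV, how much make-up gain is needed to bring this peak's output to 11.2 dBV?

Without make-up, output = threshold + overshoot/2.5 = -6.8 + 10 = 3.2 dBV.
Gap to target: 8 dB.

8 dB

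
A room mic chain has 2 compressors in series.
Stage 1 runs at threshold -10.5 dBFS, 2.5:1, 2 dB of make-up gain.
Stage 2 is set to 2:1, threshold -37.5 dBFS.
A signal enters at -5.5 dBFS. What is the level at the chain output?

Stage 1: 5 dB above -10.5 dBFS, reduced 2.5:1 to 2 dB above → -8.5 dBFS; +2 dB make-up → -6.5 dBFS.
Stage 2: -6.5 dBFS is 31 dB over -37.5 dBFS; at 2:1 that becomes 15.5 dB over, giving -22 dBFS.

-22 dBFS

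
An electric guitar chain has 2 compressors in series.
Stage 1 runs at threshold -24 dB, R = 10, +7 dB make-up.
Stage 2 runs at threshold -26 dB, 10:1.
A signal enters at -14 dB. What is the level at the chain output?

-25 dB

Stage 1: -14 dB is 10 dB over -24 dB; at 10:1 that becomes 1 dB over, giving -23 dB; +7 dB make-up → -16 dB.
Stage 2: 10 dB above -26 dB, reduced 10:1 to 1 dB above → -25 dB.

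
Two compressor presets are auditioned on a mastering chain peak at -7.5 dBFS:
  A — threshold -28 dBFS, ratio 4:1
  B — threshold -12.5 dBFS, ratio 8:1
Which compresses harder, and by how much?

A, by 11 dB

A: overshoot 20.5 dB → output overshoot 5.125 dB → GR 15.375 dB.
B: overshoot 5 dB → output overshoot 0.625 dB → GR 4.375 dB.
Difference: 11 dB in favour of A.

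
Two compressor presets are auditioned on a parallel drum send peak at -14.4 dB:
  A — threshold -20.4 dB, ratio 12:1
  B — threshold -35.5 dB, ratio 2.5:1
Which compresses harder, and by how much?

B, by 7.16 dB

A: GR = 6 − 6/12 = 5.5 dB.
B: GR = 21.1 − 21.1/2.5 = 12.66 dB.
Difference: 7.16 dB in favour of B.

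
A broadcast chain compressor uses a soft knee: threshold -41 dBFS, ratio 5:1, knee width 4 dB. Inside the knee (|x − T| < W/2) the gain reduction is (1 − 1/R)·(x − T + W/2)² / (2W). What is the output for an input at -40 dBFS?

-40.9 dBFS

x − T + W/2 = -40 − (-41) + 2 = 3.
GR = (1 − 1/5) × 3² / 8 = 0.8 × 9 / 8 = 0.9 dB.
Output = -40 − 0.9 = -40.9 dBFS.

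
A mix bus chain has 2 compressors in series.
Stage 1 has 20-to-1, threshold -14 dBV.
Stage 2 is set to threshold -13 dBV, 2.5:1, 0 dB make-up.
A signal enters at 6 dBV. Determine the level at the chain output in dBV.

Stage 1: 6 dBV is 20 dB over -14 dBV; at 20:1 that becomes 1 dB over, giving -13 dBV.
Stage 2: -13 dBV is at or below the -13 dBV threshold — no compression; output -13 dBV.

-13 dBV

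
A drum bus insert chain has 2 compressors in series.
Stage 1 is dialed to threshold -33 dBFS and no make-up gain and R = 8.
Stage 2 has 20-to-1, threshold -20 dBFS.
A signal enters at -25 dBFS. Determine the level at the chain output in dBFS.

-32 dBFS

Stage 1: 8 dB above -33 dBFS, reduced 8:1 to 1 dB above → -32 dBFS.
Stage 2: -32 dBFS is at or below the -20 dBFS threshold — no compression; output -32 dBFS.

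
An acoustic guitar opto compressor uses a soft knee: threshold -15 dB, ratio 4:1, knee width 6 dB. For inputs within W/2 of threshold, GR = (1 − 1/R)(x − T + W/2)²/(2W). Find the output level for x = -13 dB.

x − T + W/2 = -13 − (-15) + 3 = 5.
GR = (1 − 1/4) × 5² / 12 = 0.75 × 25 / 12 = 1.5625 dB.
Output = -13 − 1.5625 = -14.5625 dB.

-14.5625 dB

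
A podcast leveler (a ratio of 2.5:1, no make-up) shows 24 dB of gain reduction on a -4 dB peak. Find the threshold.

-44 dB

Input is 40 dB above T (since output overshoot × R = input overshoot: (-28 − T)·2.5 = -4 − T gives T = -44 dB).
Check: -44 + (-4 − (-44))/2.5 = -44 + 16 = -28 dB. ✓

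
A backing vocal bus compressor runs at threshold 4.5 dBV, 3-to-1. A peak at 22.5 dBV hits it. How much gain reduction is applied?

Overshoot = 22.5 − 4.5 = 18 dB.
After 3:1 compression the overshoot becomes 18/3 = 6 dB.
Gain reduction = 18 − 6 = 12 dB.

12 dB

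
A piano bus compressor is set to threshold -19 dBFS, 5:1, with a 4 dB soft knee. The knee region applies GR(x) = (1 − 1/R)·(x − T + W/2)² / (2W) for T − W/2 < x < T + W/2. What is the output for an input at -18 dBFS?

x − T + W/2 = -18 − (-19) + 2 = 3.
GR = (1 − 1/5) × 3² / 8 = 0.8 × 9 / 8 = 0.9 dB.
Output = -18 − 0.9 = -18.9 dBFS.

-18.9 dBFS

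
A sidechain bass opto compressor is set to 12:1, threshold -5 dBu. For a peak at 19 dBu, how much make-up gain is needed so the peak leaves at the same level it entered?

22 dB

Overshoot 24 dB → 24/12 = 2 dB after compression, so the compressed level is -5 + 2 = -3 dBu.
Make-up = target − compressed = 19 − (-3) = 22 dB.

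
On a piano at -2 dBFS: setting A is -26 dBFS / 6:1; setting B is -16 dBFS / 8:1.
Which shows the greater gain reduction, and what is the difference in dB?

A, by 7.75 dB

A: GR = 24 − 24/6 = 20 dB.
B: GR = 14 − 14/8 = 12.25 dB.
A applies 7.75 dB more gain reduction.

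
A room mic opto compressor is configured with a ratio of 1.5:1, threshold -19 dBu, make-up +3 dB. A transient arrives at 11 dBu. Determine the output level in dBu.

4 dBu

11 dBu sits 30 dB over threshold.
The 30 dB excess becomes 20 dB after 1.5:1 reduction.
So the level is -19 + 20 = 1 dBu; make-up adds 3 dB, giving 4 dBu.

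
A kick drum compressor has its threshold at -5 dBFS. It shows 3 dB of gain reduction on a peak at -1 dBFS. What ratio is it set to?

4:1

Input overshoot = -1 − (-5) = 4 dB.
Output overshoot = 4 − 3 = 1 dB.
Ratio = input overshoot / output overshoot = 4 / 1 = 4.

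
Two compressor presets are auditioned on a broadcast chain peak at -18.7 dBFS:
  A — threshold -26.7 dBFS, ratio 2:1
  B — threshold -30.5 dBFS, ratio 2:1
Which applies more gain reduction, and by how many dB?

B, by 1.9 dB

A: overshoot 8 dB → output overshoot 4 dB → GR 4 dB.
B: overshoot 11.8 dB → output overshoot 5.9 dB → GR 5.9 dB.
B applies 1.9 dB more gain reduction.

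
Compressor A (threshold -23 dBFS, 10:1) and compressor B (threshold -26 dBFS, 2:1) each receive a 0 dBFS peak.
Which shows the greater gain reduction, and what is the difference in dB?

A, by 7.7 dB

A: GR = 23 − 23/10 = 20.7 dB.
B: GR = 26 − 26/2 = 13 dB.
Difference: 7.7 dB in favour of A.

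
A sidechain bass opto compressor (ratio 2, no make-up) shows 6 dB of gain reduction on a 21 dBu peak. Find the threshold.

Input is 12 dB above T (since output overshoot × R = input overshoot: (15 − T)·2 = 21 − T gives T = 9 dBu).
Check: 9 + (21 − 9)/2 = 9 + 6 = 15 dBu. ✓

9 dBu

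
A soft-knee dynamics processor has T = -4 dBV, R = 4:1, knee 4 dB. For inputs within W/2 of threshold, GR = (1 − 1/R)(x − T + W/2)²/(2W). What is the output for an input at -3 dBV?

-3.84375 dBV

x − T + W/2 = -3 − (-4) + 2 = 3.
GR = (1 − 1/4) × 3² / 8 = 0.75 × 9 / 8 = 0.84375 dB.
Output = -3 − 0.84375 = -3.84375 dBV.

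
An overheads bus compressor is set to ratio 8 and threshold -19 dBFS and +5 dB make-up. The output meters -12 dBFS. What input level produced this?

-3 dBFS

Stripping the +5 dB make-up gives -17 dBFS at the gain stage.
That's 2 dB above the -19 dBFS threshold.
Before 8:1 compression the overshoot was 2 × 8 = 16 dB, so input = -19 + 16 = -3 dBFS.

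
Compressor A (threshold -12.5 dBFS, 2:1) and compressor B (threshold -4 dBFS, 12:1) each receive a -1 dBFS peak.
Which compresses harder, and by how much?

A, by 3 dB

A: overshoot 11.5 dB → output overshoot 5.75 dB → GR 5.75 dB.
B: overshoot 3 dB → output overshoot 0.25 dB → GR 2.75 dB.
A applies 3 dB more gain reduction.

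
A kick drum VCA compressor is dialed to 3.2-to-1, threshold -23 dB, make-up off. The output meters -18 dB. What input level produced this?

-7 dB

That's 5 dB above the -23 dB threshold.
Before 3.2:1 compression the overshoot was 5 × 3.2 = 16 dB, so input = -23 + 16 = -7 dB.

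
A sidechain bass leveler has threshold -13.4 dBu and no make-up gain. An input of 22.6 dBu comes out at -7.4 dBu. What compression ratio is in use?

6:1

Input overshoot = 22.6 − (-13.4) = 36 dB; output overshoot = -7.4 − (-13.4) = 6 dB.
Ratio = 36 / 6 = 6.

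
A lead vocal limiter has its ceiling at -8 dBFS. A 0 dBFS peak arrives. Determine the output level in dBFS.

-8 dBFS

At ∞:1, everything above -8 dBFS is held at the ceiling.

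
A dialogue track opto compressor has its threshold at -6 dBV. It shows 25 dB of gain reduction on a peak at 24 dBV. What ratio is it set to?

6:1

Input overshoot = 24 − (-6) = 30 dB.
Output overshoot = 30 − 25 = 5 dB.
Ratio = input overshoot / output overshoot = 30 / 5 = 6.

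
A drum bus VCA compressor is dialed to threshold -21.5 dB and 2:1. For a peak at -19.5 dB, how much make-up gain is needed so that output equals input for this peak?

1 dB

Overshoot 2 dB → 2/2 = 1 dB after compression, so the compressed level is -21.5 + 1 = -20.5 dB.
Make-up = target − compressed = -19.5 − (-20.5) = 1 dB.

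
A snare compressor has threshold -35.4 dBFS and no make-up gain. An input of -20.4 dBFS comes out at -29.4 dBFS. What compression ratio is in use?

2.5:1

Input overshoot = -20.4 − (-35.4) = 15 dB; output overshoot = -29.4 − (-35.4) = 6 dB.
Ratio = 15 / 6 = 2.5.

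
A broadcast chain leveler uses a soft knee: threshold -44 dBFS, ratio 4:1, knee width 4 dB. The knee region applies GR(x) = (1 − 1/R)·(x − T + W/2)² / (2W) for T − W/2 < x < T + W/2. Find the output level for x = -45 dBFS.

-45.09375 dBFS

x − T + W/2 = -45 − (-44) + 2 = 1.
GR = (1 − 1/4) × 1² / 8 = 0.75 × 1 / 8 = 0.09375 dB.
Output = -45 − 0.09375 = -45.09375 dBFS.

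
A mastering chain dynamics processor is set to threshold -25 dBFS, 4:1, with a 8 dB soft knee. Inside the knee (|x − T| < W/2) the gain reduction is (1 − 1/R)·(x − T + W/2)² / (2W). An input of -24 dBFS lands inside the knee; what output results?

x − T + W/2 = -24 − (-25) + 4 = 5.
GR = (1 − 1/4) × 5² / 16 = 0.75 × 25 / 16 = 1.171875 dB.
Output = -24 − 1.171875 = -25.171875 dBFS.

-25.171875 dBFS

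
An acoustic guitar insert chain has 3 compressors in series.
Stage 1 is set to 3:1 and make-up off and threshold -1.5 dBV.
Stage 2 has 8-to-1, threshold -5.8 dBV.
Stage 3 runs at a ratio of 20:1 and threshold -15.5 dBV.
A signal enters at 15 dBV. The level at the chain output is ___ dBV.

-14.95375 dBV

Stage 1: overshoot 16.5 dB → 16.5/3 = 5.5 dB → 4 dBV.
Stage 2: overshoot 9.8 dB → 9.8/8 = 1.225 dB → -4.575 dBV.
Stage 3: overshoot 10.925 dB → 10.925/20 = 0.54625 dB → -14.95375 dBV.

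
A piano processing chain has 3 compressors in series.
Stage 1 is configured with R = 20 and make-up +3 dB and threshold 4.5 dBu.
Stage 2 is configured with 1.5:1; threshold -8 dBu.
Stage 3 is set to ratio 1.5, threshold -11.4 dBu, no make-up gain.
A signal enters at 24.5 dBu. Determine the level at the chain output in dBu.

Stage 1: overshoot 20 dB → 20/20 = 1 dB → 5.5 dBu; +3 dB make-up → 8.5 dBu.
Stage 2: 8.5 dBu is 16.5 dB over -8 dBu; at 1.5:1 that becomes 11 dB over, giving 3 dBu.
Stage 3: 3 dBu is 14.4 dB over -11.4 dBu; at 1.5:1 that becomes 9.6 dB over, giving -1.8 dBu.

-1.8 dBu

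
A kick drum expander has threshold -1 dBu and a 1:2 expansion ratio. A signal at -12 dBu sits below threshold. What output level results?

Below threshold, a 1:2 expander applies gain = (2−1)×(T − x) of attenuation.
(2−1) × 11 = 11 dB, so output = -12 − 11 = -23 dBu.

-23 dBu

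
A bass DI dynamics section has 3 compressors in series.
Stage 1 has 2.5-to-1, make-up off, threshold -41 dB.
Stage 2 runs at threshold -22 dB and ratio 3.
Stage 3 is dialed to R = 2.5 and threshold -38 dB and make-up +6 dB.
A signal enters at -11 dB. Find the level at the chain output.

-28.4 dB

Stage 1: overshoot 30 dB → 30/2.5 = 12 dB → -29 dB.
Stage 2: below threshold (-29 ≤ -22); passes unchanged; output -29 dB.
Stage 3: 9 dB above -38 dB, reduced 2.5:1 to 3.6 dB above → -34.4 dB; +6 dB make-up → -28.4 dB.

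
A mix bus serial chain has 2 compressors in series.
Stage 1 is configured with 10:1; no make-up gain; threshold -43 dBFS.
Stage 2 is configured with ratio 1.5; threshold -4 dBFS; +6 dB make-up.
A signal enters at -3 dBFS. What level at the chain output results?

-33 dBFS

Stage 1: overshoot 40 dB → 40/10 = 4 dB → -39 dBFS.
Stage 2: -39 dBFS ≤ -4 dBFS, so stage 2 doesn't engage; make-up brings it to -33 dBFS.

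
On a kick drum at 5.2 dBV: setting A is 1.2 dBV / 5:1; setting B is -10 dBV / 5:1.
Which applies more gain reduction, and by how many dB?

B, by 8.96 dB

A: 4 dB over, compressed to 0.8 dB over, so 3.2 dB of GR.
B: 15.2 dB over, compressed to 3.04 dB over, so 12.16 dB of GR.
B reduces 8.96 dB more.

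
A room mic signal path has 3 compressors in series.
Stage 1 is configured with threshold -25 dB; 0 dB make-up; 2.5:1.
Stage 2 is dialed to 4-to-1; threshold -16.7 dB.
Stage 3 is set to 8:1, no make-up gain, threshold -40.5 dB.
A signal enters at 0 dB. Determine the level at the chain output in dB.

-37.471875 dB

Stage 1: 25 dB above -25 dB, reduced 2.5:1 to 10 dB above → -15 dB.
Stage 2: overshoot 1.7 dB → 1.7/4 = 0.425 dB → -16.275 dB.
Stage 3: 24.225 dB above -40.5 dB, reduced 8:1 to 3.028125 dB above → -37.471875 dB.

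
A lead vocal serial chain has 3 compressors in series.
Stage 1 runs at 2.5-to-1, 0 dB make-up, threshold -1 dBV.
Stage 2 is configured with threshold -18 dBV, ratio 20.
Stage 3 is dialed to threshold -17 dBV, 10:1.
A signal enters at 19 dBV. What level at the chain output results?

-16.975 dBV

Stage 1: overshoot 20 dB → 20/2.5 = 8 dB → 7 dBV.
Stage 2: 25 dB above -18 dBV, reduced 20:1 to 1.25 dB above → -16.75 dBV.
Stage 3: overshoot 0.25 dB → 0.25/10 = 0.025 dB → -16.975 dBV.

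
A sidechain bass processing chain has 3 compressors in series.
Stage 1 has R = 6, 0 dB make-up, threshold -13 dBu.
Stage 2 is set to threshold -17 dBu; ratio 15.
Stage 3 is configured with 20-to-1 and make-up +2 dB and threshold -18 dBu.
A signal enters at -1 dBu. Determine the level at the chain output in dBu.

Stage 1: 12 dB above -13 dBu, reduced 6:1 to 2 dB above → -11 dBu.
Stage 2: -11 dBu is 6 dB over -17 dBu; at 15:1 that becomes 0.4 dB over, giving -16.6 dBu.
Stage 3: overshoot 1.4 dB → 1.4/20 = 0.07 dB → -17.93 dBu; +2 dB make-up → -15.93 dBu.

-15.93 dBu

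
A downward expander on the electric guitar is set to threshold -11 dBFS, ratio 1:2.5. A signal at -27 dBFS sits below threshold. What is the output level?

Below threshold, a 1:2.5 expander applies gain = (2.5−1)×(T − x) of attenuation.
(2.5−1) × 16 = 24 dB, so output = -27 − 24 = -51 dBFS.

-51 dBFS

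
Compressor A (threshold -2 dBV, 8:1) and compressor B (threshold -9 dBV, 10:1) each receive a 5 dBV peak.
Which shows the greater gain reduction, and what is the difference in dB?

A: 7 dB over, compressed to 0.875 dB over, so 6.125 dB of GR.
B: 14 dB over, compressed to 1.4 dB over, so 12.6 dB of GR.
B applies 6.475 dB more gain reduction.

B, by 6.475 dB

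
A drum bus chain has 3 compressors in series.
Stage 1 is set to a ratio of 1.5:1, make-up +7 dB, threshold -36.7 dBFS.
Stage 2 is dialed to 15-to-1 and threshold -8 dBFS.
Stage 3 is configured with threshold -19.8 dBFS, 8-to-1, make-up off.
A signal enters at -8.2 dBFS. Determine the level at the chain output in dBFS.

Stage 1: -8.2 dBFS is 28.5 dB over -36.7 dBFS; at 1.5:1 that becomes 19 dB over, giving -17.7 dBFS; +7 dB make-up → -10.7 dBFS.
Stage 2: -10.7 dBFS ≤ -8 dBFS, so stage 2 doesn't engage; output -10.7 dBFS.
Stage 3: -10.7 dBFS is 9.1 dB over -19.8 dBFS; at 8:1 that becomes 1.1375 dB over, giving -18.6625 dBFS.

-18.6625 dBFS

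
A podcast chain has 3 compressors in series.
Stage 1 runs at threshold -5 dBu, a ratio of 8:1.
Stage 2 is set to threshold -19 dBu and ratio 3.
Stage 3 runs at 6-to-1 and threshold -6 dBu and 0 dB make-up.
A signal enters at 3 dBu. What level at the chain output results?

-14 dBu

Stage 1: 8 dB above -5 dBu, reduced 8:1 to 1 dB above → -4 dBu.
Stage 2: 15 dB above -19 dBu, reduced 3:1 to 5 dB above → -14 dBu.
Stage 3: below threshold (-14 ≤ -6); passes unchanged; output -14 dBu.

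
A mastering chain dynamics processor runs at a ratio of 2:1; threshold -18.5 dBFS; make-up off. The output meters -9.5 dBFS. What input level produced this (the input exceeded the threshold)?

Post-compression overshoot = -9.5 − (-18.5) = 9 dB.
Undo the ratio: input overshoot = 9 × 2 = 18 dB, giving input = -0.5 dBFS.

-0.5 dBFS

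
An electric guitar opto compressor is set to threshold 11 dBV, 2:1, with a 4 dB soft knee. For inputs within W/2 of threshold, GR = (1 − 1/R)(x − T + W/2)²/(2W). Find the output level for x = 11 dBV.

10.75 dBV

x − T + W/2 = 11 − 11 + 2 = 2.
GR = (1 − 1/2) × 2² / 8 = 0.5 × 4 / 8 = 0.25 dB.
Output = 11 − 0.25 = 10.75 dBV.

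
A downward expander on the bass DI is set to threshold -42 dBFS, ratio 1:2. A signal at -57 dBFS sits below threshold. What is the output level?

Undershoot = (-42) − (-57) = 15 dB.
At 1:2, that expands to 30 dB under threshold.
Output = -42 − 30 = -72 dBFS.

-72 dBFS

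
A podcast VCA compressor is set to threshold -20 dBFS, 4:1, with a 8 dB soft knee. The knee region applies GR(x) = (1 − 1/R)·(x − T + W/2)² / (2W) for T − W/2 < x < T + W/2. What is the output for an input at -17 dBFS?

x − T + W/2 = -17 − (-20) + 4 = 7.
GR = (1 − 1/4) × 7² / 16 = 0.75 × 49 / 16 = 2.296875 dB.
Output = -17 − 2.296875 = -19.296875 dBFS.

-19.296875 dBFS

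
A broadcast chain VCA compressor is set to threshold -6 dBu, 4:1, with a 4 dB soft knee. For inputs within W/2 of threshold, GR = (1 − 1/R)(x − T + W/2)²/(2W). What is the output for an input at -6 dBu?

-6.375 dBu

x − T + W/2 = -6 − (-6) + 2 = 2.
GR = (1 − 1/4) × 2² / 8 = 0.75 × 4 / 8 = 0.375 dB.
Output = -6 − 0.375 = -6.375 dBu.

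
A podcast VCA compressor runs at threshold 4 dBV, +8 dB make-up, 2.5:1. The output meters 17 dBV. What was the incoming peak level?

16.5 dBV

Remove make-up: 17 − 8 = 9 dBV.
That's 5 dB above the 4 dBV threshold.
Undo the ratio: input overshoot = 5 × 2.5 = 12.5 dB, giving input = 16.5 dBV.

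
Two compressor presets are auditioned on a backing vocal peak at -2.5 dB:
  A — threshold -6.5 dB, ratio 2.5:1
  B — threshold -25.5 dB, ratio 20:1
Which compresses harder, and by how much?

B, by 19.45 dB

A: overshoot 4 dB → output overshoot 1.6 dB → GR 2.4 dB.
B: overshoot 23 dB → output overshoot 1.15 dB → GR 21.85 dB.
B applies 19.45 dB more gain reduction.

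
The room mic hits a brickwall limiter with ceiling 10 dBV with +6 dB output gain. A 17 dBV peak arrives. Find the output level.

The limiter clamps the peak to its 10 dBV ceiling.
Output gain then adds 6 dB: 10 + 6 = 16 dBV.

16 dBV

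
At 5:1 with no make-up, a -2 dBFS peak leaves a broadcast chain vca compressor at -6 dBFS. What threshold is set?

-7 dBFS

Input is 5 dB above T (since output overshoot × R = input overshoot: (-6 − T)·5 = -2 − T gives T = -7 dBFS).
Check: -7 + (-2 − (-7))/5 = -7 + 1 = -6 dBFS. ✓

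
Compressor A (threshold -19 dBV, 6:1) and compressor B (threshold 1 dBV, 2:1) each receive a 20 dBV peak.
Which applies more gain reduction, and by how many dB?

A: 39 dB over, compressed to 6.5 dB over, so 32.5 dB of GR.
B: 19 dB over, compressed to 9.5 dB over, so 9.5 dB of GR.
A reduces 23 dB more.

A, by 23 dB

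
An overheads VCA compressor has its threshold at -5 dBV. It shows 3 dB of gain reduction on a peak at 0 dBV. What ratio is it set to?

2.5:1

Input overshoot = 0 − (-5) = 5 dB.
Output overshoot = 5 − 3 = 2 dB.
Ratio = input overshoot / output overshoot = 5 / 2 = 2.5.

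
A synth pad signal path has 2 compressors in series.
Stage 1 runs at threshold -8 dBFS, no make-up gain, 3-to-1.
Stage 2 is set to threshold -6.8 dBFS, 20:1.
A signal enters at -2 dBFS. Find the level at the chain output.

-6.76 dBFS

Stage 1: overshoot 6 dB → 6/3 = 2 dB → -6 dBFS.
Stage 2: overshoot 0.8 dB → 0.8/20 = 0.04 dB → -6.76 dBFS.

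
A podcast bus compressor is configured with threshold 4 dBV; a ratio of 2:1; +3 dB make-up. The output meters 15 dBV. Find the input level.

Stripping the +3 dB make-up gives 12 dBV at the gain stage.
Post-compression overshoot = 12 − 4 = 8 dB.
Before 2:1 compression the overshoot was 8 × 2 = 16 dB, so input = 4 + 16 = 20 dBV.

20 dBV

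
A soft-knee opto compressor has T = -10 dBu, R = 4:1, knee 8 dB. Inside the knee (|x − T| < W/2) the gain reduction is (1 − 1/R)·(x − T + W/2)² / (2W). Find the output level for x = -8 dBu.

-9.6875 dBu

x − T + W/2 = -8 − (-10) + 4 = 6.
GR = (1 − 1/4) × 6² / 16 = 0.75 × 36 / 16 = 1.6875 dB.
Output = -8 − 1.6875 = -9.6875 dBu.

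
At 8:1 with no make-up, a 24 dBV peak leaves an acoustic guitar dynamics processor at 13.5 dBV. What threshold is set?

Gain reduction = 24 − 13.5 = 10.5 dB; output overshoot = GR / (R − 1) = 10.5 / 7 = 1.5 dB.
Threshold = output − output overshoot = 13.5 − 1.5 = 12 dBV.

12 dBV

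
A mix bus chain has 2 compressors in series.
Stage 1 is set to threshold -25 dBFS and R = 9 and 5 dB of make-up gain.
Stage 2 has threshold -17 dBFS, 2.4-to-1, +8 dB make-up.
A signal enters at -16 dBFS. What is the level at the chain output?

Stage 1: 9 dB above -25 dBFS, reduced 9:1 to 1 dB above → -24 dBFS; +5 dB make-up → -19 dBFS.
Stage 2: -19 dBFS is at or below the -17 dBFS threshold — no compression; make-up brings it to -11 dBFS.

-11 dBFS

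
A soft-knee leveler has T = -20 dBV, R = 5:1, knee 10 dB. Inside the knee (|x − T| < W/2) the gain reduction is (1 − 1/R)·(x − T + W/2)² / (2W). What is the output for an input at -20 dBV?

-21 dBV

x − T + W/2 = -20 − (-20) + 5 = 5.
GR = (1 − 1/5) × 5² / 20 = 0.8 × 25 / 20 = 1 dB.
Output = -20 − 1 = -21 dBV.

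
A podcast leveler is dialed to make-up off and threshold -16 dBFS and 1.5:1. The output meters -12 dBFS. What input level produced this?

-10 dBFS

The compressed level sits -12 − (-16) = 4 dB over threshold.
Input overshoot = R × output overshoot = 6 dB → input = -16 + 6 = -10 dBFS.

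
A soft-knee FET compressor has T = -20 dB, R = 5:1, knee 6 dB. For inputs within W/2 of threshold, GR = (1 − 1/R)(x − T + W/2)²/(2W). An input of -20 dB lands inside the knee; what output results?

x − T + W/2 = -20 − (-20) + 3 = 3.
GR = (1 − 1/5) × 3² / 12 = 0.8 × 9 / 12 = 0.6 dB.
Output = -20 − 0.6 = -20.6 dB.

-20.6 dB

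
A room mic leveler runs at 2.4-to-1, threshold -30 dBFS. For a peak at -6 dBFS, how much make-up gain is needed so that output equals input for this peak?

Without make-up, output = threshold + overshoot/2.4 = -30 + 10 = -20 dBFS.
Gap to target: 14 dB.

14 dB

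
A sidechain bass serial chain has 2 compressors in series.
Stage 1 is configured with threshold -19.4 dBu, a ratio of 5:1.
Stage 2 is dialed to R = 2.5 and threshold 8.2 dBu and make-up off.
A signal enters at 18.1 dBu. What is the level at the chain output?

Stage 1: overshoot 37.5 dB → 37.5/5 = 7.5 dB → -11.9 dBu.
Stage 2: -11.9 dBu ≤ 8.2 dBu, so stage 2 doesn't engage; output -11.9 dBu.

-11.9 dBu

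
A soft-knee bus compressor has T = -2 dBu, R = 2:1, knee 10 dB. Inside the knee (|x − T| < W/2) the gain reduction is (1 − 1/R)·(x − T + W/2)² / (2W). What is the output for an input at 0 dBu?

x − T + W/2 = 0 − (-2) + 5 = 7.
GR = (1 − 1/2) × 7² / 20 = 0.5 × 49 / 20 = 1.225 dB.
Output = 0 − 1.225 = -1.225 dBu.

-1.225 dBu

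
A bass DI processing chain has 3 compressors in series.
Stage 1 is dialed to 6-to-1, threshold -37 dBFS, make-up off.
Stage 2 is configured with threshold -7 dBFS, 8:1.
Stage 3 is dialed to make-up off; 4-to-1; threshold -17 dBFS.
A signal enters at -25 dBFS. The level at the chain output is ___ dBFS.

Stage 1: 12 dB above -37 dBFS, reduced 6:1 to 2 dB above → -35 dBFS.
Stage 2: -35 dBFS is at or below the -7 dBFS threshold — no compression; output -35 dBFS.
Stage 3: -35 dBFS is at or below the -17 dBFS threshold — no compression; output -35 dBFS.

-35 dBFS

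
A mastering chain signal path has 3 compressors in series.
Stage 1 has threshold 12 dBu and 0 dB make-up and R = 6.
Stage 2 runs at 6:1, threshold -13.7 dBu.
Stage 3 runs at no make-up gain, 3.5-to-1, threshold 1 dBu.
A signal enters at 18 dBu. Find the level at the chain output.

Stage 1: 18 dBu is 6 dB over 12 dBu; at 6:1 that becomes 1 dB over, giving 13 dBu.
Stage 2: 26.7 dB above -13.7 dBu, reduced 6:1 to 4.45 dB above → -9.25 dBu.
Stage 3: -9.25 dBu ≤ 1 dBu, so stage 3 doesn't engage; output -9.25 dBu.

-9.25 dBu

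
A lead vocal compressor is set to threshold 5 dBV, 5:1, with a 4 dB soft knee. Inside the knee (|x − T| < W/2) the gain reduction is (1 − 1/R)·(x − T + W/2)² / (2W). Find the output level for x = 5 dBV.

4.6 dBV

x − T + W/2 = 5 − 5 + 2 = 2.
GR = (1 − 1/5) × 2² / 8 = 0.8 × 4 / 8 = 0.4 dB.
Output = 5 − 0.4 = 4.6 dBV.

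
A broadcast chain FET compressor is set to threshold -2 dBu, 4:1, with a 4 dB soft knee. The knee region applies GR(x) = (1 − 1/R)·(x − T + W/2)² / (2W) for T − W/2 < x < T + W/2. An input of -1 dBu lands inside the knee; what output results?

-1.84375 dBu

x − T + W/2 = -1 − (-2) + 2 = 3.
GR = (1 − 1/4) × 3² / 8 = 0.75 × 9 / 8 = 0.84375 dB.
Output = -1 − 0.84375 = -1.84375 dBu.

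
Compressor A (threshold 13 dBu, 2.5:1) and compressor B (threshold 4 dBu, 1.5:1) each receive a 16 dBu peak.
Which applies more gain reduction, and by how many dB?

A: 3 dB over, compressed to 1.2 dB over, so 1.8 dB of GR.
B: 12 dB over, compressed to 8 dB over, so 4 dB of GR.
Difference: 2.2 dB in favour of B.

B, by 2.2 dB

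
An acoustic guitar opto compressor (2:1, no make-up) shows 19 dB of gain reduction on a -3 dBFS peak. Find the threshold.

-41 dBFS

Input is 38 dB above T (since output overshoot × R = input overshoot: (-22 − T)·2 = -3 − T gives T = -41 dBFS).
Check: -41 + (-3 − (-41))/2 = -41 + 19 = -22 dBFS. ✓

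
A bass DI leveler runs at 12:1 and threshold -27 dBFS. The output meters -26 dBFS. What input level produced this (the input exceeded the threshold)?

-15 dBFS

Post-compression overshoot = -26 − (-27) = 1 dB.
Undo the ratio: input overshoot = 1 × 12 = 12 dB, giving input = -15 dBFS.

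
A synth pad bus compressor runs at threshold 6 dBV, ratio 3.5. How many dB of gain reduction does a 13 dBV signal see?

5 dB

13 dBV exceeds the threshold by 7 dB.
At 3.5:1, output sits 7/3.5 = 2 dB above threshold.
GR = overshoot in − overshoot out = 7 − 2 = 5 dB.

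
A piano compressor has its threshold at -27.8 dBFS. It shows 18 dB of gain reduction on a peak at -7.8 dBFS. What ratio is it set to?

10:1

Input overshoot = -7.8 − (-27.8) = 20 dB.
Output overshoot = 20 − 18 = 2 dB.
Ratio = input overshoot / output overshoot = 20 / 2 = 10.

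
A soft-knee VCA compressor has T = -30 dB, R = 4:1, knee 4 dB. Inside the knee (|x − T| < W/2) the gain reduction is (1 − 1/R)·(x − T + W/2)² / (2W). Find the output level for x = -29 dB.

-29.84375 dB

x − T + W/2 = -29 − (-30) + 2 = 3.
GR = (1 − 1/4) × 3² / 8 = 0.75 × 9 / 8 = 0.84375 dB.
Output = -29 − 0.84375 = -29.84375 dB.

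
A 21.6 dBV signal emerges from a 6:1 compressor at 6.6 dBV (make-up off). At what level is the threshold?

Input is 18 dB above T (since output overshoot × R = input overshoot: (6.6 − T)·6 = 21.6 − T gives T = 3.6 dBV).
Check: 3.6 + (21.6 − 3.6)/6 = 3.6 + 3 = 6.6 dBV. ✓

3.6 dBV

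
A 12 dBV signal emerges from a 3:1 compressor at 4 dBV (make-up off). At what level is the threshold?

Gain reduction = 12 − 4 = 8 dB; output overshoot = GR / (R − 1) = 8 / 2 = 4 dB.
Threshold = output − output overshoot = 4 − 4 = 0 dBV.

0 dBV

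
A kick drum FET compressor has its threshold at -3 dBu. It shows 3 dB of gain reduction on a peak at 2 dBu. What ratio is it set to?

2.5:1

Input overshoot = 2 − (-3) = 5 dB.
Output overshoot = 5 − 3 = 2 dB.
Ratio = input overshoot / output overshoot = 5 / 2 = 2.5.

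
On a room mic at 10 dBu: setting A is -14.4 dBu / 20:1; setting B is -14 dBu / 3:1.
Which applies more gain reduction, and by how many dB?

A, by 7.18 dB

A: overshoot 24.4 dB → output overshoot 1.22 dB → GR 23.18 dB.
B: overshoot 24 dB → output overshoot 8 dB → GR 16 dB.
A applies 7.18 dB more gain reduction.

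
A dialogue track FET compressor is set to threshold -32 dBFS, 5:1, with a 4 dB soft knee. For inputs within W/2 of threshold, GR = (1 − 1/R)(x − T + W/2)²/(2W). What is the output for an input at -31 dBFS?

x − T + W/2 = -31 − (-32) + 2 = 3.
GR = (1 − 1/5) × 3² / 8 = 0.8 × 9 / 8 = 0.9 dB.
Output = -31 − 0.9 = -31.9 dBFS.

-31.9 dBFS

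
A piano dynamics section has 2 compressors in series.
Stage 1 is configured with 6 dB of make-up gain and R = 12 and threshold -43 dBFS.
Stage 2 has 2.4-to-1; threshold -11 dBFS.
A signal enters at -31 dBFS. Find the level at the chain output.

-36 dBFS

Stage 1: 12 dB above -43 dBFS, reduced 12:1 to 1 dB above → -42 dBFS; +6 dB make-up → -36 dBFS.
Stage 2: -36 dBFS is at or below the -11 dBFS threshold — no compression; output -36 dBFS.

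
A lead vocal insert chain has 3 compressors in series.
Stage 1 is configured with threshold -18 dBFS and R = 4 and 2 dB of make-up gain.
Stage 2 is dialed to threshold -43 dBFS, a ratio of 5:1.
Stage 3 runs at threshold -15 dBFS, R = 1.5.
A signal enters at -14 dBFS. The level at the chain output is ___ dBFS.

Stage 1: 4 dB above -18 dBFS, reduced 4:1 to 1 dB above → -17 dBFS; +2 dB make-up → -15 dBFS.
Stage 2: -15 dBFS is 28 dB over -43 dBFS; at 5:1 that becomes 5.6 dB over, giving -37.4 dBFS.
Stage 3: -37.4 dBFS is at or below the -15 dBFS threshold — no compression; output -37.4 dBFS.

-37.4 dBFS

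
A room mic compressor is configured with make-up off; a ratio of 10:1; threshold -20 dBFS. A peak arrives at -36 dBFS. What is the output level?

-36 dBFS

-36 dBFS is 16 dB below the -20 dBFS threshold, so no gain reduction is applied.
Output = input = -36 dBFS.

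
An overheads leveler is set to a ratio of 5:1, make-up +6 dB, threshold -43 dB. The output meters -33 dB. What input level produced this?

Stripping the +6 dB make-up gives -39 dB at the gain stage.
That's 4 dB above the -43 dB threshold.
Input overshoot = R × output overshoot = 20 dB → input = -43 + 20 = -23 dB.

-23 dB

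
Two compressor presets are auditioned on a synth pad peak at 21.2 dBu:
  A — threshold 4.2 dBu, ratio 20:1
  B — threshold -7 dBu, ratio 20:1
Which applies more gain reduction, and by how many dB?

B, by 10.64 dB

A: 17 dB over, compressed to 0.85 dB over, so 16.15 dB of GR.
B: 28.2 dB over, compressed to 1.41 dB over, so 26.79 dB of GR.
B reduces 10.64 dB more.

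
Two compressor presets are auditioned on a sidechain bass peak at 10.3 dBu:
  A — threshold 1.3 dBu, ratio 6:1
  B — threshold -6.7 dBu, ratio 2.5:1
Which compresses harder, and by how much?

B, by 2.7 dB

A: GR = 9 − 9/6 = 7.5 dB.
B: GR = 17 − 17/2.5 = 10.2 dB.
Difference: 2.7 dB in favour of B.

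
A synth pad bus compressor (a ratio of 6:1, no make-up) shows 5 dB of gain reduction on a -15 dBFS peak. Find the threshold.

-21 dBFS

Input is 6 dB above T (since output overshoot × R = input overshoot: (-20 − T)·6 = -15 − T gives T = -21 dBFS).
Check: -21 + (-15 − (-21))/6 = -21 + 1 = -20 dBFS. ✓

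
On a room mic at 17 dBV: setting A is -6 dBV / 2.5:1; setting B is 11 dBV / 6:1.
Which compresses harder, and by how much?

A: 23 dB over, compressed to 9.2 dB over, so 13.8 dB of GR.
B: 6 dB over, compressed to 1 dB over, so 5 dB of GR.
A applies 8.8 dB more gain reduction.

A, by 8.8 dB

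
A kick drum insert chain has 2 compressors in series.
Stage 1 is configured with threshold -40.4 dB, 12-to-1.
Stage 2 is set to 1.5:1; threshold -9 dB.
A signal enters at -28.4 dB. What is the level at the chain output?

-39.4 dB

Stage 1: 12 dB above -40.4 dB, reduced 12:1 to 1 dB above → -39.4 dB.
Stage 2: below threshold (-39.4 ≤ -9); passes unchanged; output -39.4 dB.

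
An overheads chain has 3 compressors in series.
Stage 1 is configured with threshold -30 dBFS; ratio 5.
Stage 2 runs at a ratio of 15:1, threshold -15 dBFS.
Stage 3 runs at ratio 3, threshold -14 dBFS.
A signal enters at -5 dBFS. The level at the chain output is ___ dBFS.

-25 dBFS

Stage 1: -5 dBFS is 25 dB over -30 dBFS; at 5:1 that becomes 5 dB over, giving -25 dBFS.
Stage 2: -25 dBFS ≤ -15 dBFS, so stage 2 doesn't engage; output -25 dBFS.
Stage 3: -25 dBFS ≤ -14 dBFS, so stage 3 doesn't engage; output -25 dBFS.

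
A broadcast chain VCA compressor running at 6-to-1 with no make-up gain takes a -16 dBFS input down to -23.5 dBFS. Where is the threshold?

Gain reduction = -16 − (-23.5) = 7.5 dB; output overshoot = GR / (R − 1) = 7.5 / 5 = 1.5 dB.
Threshold = output − output overshoot = -23.5 − 1.5 = -25 dBFS.

-25 dBFS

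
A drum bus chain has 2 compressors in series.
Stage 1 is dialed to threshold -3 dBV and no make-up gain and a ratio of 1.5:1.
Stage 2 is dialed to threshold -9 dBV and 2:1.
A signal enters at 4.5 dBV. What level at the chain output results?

-3.5 dBV

Stage 1: 4.5 dBV is 7.5 dB over -3 dBV; at 1.5:1 that becomes 5 dB over, giving 2 dBV.
Stage 2: 11 dB above -9 dBV, reduced 2:1 to 5.5 dB above → -3.5 dBV.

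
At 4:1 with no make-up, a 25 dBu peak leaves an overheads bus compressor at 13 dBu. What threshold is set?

9 dBu

Gain reduction = 25 − 13 = 12 dB; output overshoot = GR / (R − 1) = 12 / 3 = 4 dB.
Threshold = output − output overshoot = 13 − 4 = 9 dBu.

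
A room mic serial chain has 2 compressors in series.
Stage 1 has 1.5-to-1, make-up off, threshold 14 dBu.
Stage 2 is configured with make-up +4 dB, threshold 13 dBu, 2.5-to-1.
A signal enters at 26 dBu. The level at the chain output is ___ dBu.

Stage 1: overshoot 12 dB → 12/1.5 = 8 dB → 22 dBu.
Stage 2: 22 dBu is 9 dB over 13 dBu; at 2.5:1 that becomes 3.6 dB over, giving 16.6 dBu; +4 dB make-up → 20.6 dBu.

20.6 dBu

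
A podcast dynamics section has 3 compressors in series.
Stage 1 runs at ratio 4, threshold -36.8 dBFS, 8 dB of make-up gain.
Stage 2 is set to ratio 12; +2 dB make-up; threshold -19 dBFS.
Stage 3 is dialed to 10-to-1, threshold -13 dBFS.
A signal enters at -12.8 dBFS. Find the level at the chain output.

-20.8 dBFS

Stage 1: overshoot 24 dB → 24/4 = 6 dB → -30.8 dBFS; +8 dB make-up → -22.8 dBFS.
Stage 2: below threshold (-22.8 ≤ -19); passes unchanged; make-up brings it to -20.8 dBFS.
Stage 3: -20.8 dBFS ≤ -13 dBFS, so stage 3 doesn't engage; output -20.8 dBFS.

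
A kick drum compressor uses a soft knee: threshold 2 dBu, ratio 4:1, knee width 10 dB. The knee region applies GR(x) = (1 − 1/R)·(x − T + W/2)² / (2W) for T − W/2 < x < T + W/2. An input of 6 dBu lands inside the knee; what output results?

x − T + W/2 = 6 − 2 + 5 = 9.
GR = (1 − 1/4) × 9² / 20 = 0.75 × 81 / 20 = 3.0375 dB.
Output = 6 − 3.0375 = 2.9625 dBu.

2.9625 dBu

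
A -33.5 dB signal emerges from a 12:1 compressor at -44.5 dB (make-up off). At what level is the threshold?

-45.5 dB

Let T be the threshold. Output overshoot = (input overshoot)/R, so -44.5 − T = (-33.5 − T)/12.
12·(-44.5 − T) = -33.5 − T → 11·T = -534 − (-33.5) = -500.5.
T = -500.5/11 = -45.5 dB.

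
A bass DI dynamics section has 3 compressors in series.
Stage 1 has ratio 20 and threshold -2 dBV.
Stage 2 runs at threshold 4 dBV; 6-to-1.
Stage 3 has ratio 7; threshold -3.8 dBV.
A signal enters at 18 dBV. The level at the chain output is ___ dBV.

Stage 1: 20 dB above -2 dBV, reduced 20:1 to 1 dB above → -1 dBV.
Stage 2: -1 dBV ≤ 4 dBV, so stage 2 doesn't engage; output -1 dBV.
Stage 3: 2.8 dB above -3.8 dBV, reduced 7:1 to 0.4 dB above → -3.4 dBV.

-3.4 dBV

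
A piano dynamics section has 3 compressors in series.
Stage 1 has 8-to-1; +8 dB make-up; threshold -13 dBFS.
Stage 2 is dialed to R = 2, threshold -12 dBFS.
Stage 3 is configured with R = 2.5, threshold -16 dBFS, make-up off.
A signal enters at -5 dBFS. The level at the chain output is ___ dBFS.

Stage 1: -5 dBFS is 8 dB over -13 dBFS; at 8:1 that becomes 1 dB over, giving -12 dBFS; +8 dB make-up → -4 dBFS.
Stage 2: -4 dBFS is 8 dB over -12 dBFS; at 2:1 that becomes 4 dB over, giving -8 dBFS.
Stage 3: 8 dB above -16 dBFS, reduced 2.5:1 to 3.2 dB above → -12.8 dBFS.

-12.8 dBFS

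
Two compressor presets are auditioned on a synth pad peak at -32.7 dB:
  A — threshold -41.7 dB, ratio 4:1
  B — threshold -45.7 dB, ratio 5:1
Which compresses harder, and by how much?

B, by 3.65 dB

A: overshoot 9 dB → output overshoot 2.25 dB → GR 6.75 dB.
B: overshoot 13 dB → output overshoot 2.6 dB → GR 10.4 dB.
Difference: 3.65 dB in favour of B.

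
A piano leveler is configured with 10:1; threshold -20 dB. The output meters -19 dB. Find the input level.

-10 dB

Post-compression overshoot = -19 − (-20) = 1 dB.
Before 10:1 compression the overshoot was 1 × 10 = 10 dB, so input = -20 + 10 = -10 dB.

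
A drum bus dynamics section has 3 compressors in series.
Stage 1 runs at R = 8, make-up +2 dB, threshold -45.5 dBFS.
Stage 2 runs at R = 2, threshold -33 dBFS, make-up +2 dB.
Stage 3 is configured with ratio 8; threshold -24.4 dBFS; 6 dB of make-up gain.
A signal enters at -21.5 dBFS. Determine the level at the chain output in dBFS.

Stage 1: 24 dB above -45.5 dBFS, reduced 8:1 to 3 dB above → -42.5 dBFS; +2 dB make-up → -40.5 dBFS.
Stage 2: below threshold (-40.5 ≤ -33); passes unchanged; make-up brings it to -38.5 dBFS.
Stage 3: -38.5 dBFS ≤ -24.4 dBFS, so stage 3 doesn't engage; make-up brings it to -32.5 dBFS.

-32.5 dBFS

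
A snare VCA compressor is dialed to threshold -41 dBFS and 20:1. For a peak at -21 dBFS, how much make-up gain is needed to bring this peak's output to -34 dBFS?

Overshoot 20 dB → 20/20 = 1 dB after compression, so the compressed level is -41 + 1 = -40 dBFS.
Make-up = target − compressed = -34 − (-40) = 6 dB.

6 dB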